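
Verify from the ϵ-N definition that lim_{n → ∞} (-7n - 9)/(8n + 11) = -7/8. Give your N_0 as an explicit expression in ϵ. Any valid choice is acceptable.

Suppose ϵ > 0. For n ≥ 1, |(-7n - 9)/(8n + 11) + 7/8| = |5|/(8(8n + 11)) = 5/(8(8n + 11)).
Since 8n + 11 ≥ 8n for n ≥ 1, this is ≤ 5/(8·8n) = (5/64)/n.
So |(-7n - 9)/(8n + 11) + 7/8| < ϵ whenever n > (5/64)/ϵ.
Take N_0 = (5/64)/ϵ. If n > N_0 then |(-7n - 9)/(8n + 11) + 7/8| ≤ (5/64)/n < ϵ.

N_0 = (5/64)/ϵ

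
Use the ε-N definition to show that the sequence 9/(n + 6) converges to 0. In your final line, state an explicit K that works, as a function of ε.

K = 9/ε

Fix ε > 0. For n ≥ 1, |9/(n + 6) − 0| = 9/(n + 6) ≤ 9/n.
We need 9/n < ε, i.e. n > 9/ε.
Take K = 9/ε. If n > K then |9/(n + 6)| ≤ 9/n < ε.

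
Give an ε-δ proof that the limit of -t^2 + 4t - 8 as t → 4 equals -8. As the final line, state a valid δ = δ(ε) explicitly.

δ = min(2, ε/6)

Let ε > 0 be given. We want δ > 0 such that 0 < |t − 4| < δ implies |(-t^2 + 4t - 8) + 8| < ε.
(-t^2 + 4t - 8) + 8 = -t^2 + 4t = (t − 4)(-t).
So |(-t^2 + 4t - 8) + 8| = |t − 4|·|-t|.
Assume first that |t − 4| < 2, so |t| < 6. Then |-t| ≤ 6 = 6.
Hence |(-t^2 + 4t - 8) + 8| ≤ 6|t − 4| < ε provided |t − 4| < ε/6.
Take δ = min(2, ε/6). Then 0 < |t − 4| < δ gives both |t − 4| < 2 and |t − 4| < ε/6, so |(-t^2 + 4t - 8) + 8| < ε.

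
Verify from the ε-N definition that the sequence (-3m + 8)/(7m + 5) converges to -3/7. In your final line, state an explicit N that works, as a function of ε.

Let ε > 0. For m ≥ 1, |(-3m + 8)/(7m + 5) + 3/7| = |71|/(7(7m + 5)) = 71/(7(7m + 5)).
Since 7m + 5 ≥ 7m for m ≥ 1, this is ≤ 71/(7·7m) = (71/49)/m.
So |(-3m + 8)/(7m + 5) + 3/7| < ε whenever m > (71/49)/ε.
Take N = (71/49)/ε. If m > N then |(-3m + 8)/(7m + 5) + 3/7| ≤ (71/49)/m < ε.

N = (71/49)/ε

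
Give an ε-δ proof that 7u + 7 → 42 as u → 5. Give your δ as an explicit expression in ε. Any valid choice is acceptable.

δ = ε/7

Let ε > 0. We need δ > 0 so that 0 < |u − 5| < δ implies |(7u + 7) − 42| < ε.
Since (7u + 7) − 42 = 7(u − 5), we have |(7u + 7) − 42| = 7|u − 5|.
So 7|u − 5| < ε exactly when |u − 5| < ε/7.
Take δ = ε/7. If 0 < |u − 5| < δ then |(7u + 7) − 42| = 7|u − 5| < 7·(ε/7) = ε.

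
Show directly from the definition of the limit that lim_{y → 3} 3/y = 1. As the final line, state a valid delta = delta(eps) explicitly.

delta = min(3/2, (3/2)eps)

Let eps > 0 be given. We seek delta > 0 such that 0 < |y − 3| < delta implies |3/y − 1| < eps.
|3/y − 1| = 3·|3 − y|/(3·|y|) = 3|y − 3|/(3|y|).
Require delta ≤ 3/2 so that |y| > 3 − 3/2 = 3/2, hence 3|y| > 9/2.
Then |3/y − 1| < 3|y − 3|/(9/2), which is < eps when |y − 3| < (3/2)eps.
Take delta = min(3/2, (3/2)eps). Then 0 < |y − 3| < delta gives both |y − 3| < 3/2 and |y − 3| < (3/2)eps, so |3/y − 1| < eps.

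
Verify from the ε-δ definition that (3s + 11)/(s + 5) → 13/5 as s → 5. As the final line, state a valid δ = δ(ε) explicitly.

δ = min(5, (25/2)ε)

Fix ε > 0. We want δ > 0 with 0 < |s − 5| < δ ⇒ |(3s + 11)/(s + 5) − (13/5)| < ε.
Combining over a common denominator, (3s + 11)/(s + 5) − (13/5) = [(3s + 11)·10 − 26·(s + 5)] / [10·(s + 5)] = 4(s − 5) / (10(s + 5)).
So |(3s + 11)/(s + 5) − (13/5)| = 4|s − 5| / (10·|s + 5|).
Restrict δ ≤ 5. Then |s − 5| < 5 gives |s + 5| = |(s − 5) + 10| ≥ 10 − 5 = 5.
Hence |(3s + 11)/(s + 5) − (13/5)| < 4|s − 5|/(10·5) = (2/25)|s − 5|, which is < ε once |s − 5| < (25/2)ε.
Take δ = min(5, (25/2)ε). Then 0 < |s − 5| < δ forces both bounds, so |(3s + 11)/(s + 5) − (13/5)| < ε.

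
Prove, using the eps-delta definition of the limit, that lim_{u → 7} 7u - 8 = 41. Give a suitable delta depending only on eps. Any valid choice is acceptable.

delta = eps/7

Fix eps > 0. We need delta > 0 so that 0 < |u − 7| < delta implies |(7u - 8) − 41| < eps.
|(7u - 8) − 41| = |7u - 49| = 7|u − 7|.
Thus it suffices that |u − 7| < eps/7.
Take delta = eps/7. If 0 < |u − 7| < delta then |(7u - 8) − 41| = 7|u − 7| < 7·(eps/7) = eps.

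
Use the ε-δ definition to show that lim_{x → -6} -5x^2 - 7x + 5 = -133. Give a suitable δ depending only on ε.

δ = min(1, ε/58)

Let ε > 0 be given. We want δ > 0 such that 0 < |x + 6| < δ implies |(-5x^2 - 7x + 5) + 133| < ε.
(-5x^2 - 7x + 5) + 133 = -5x^2 - 7x + 138 = (x + 6)(-5x + 23).
So |(-5x^2 - 7x + 5) + 133| = |x + 6|·|-5x + 23|.
Assume first that |x + 6| < 1, so |x| < 7. Then |-5x + 23| ≤ 5·7 + 23 = 58.
Hence |(-5x^2 - 7x + 5) + 133| ≤ 58|x + 6| < ε provided |x + 6| < ε/58.
Take δ = min(1, ε/58). Then 0 < |x + 6| < δ gives both |x + 6| < 1 and |x + 6| < ε/58, so |(-5x^2 - 7x + 5) + 133| < ε.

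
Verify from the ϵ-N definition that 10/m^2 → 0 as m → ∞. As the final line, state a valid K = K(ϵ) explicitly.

K = (10/ϵ)^{1/2}

Let ϵ > 0. For m ≥ 1, |10/m^2 − 0| = 10/m^2.
10/m^2 < ϵ ⇔ m^2 > 10/ϵ ⇔ m > (10/ϵ)^{1/2}.
Take K = (10/ϵ)^{1/2}. Then m > K implies 10/m^2 < ϵ.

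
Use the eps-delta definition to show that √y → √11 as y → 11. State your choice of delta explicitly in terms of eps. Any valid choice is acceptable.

delta = min(11, √11·eps)

Let eps > 0 be given. We want delta > 0 such that 0 < |y − 11| < delta implies |√y − √11| < eps.
Multiplying by the conjugate, |√y − √11| = |y − 11|/(√y + √11).
Restrict delta ≤ 11 so that |y − 11| < 11 forces y > 0, and then √y + √11 > √11.
Hence |√y − √11| < |y − 11|/√11, which is < eps once |y − 11| < √11·eps.
Take delta = min(11, √11·eps). If 0 < |y − 11| < delta then y > 0 and |√y − √11| < |y − 11|/√11 < eps.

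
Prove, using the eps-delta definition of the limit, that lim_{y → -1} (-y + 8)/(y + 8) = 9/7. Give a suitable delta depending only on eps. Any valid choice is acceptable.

delta = min(7/2, (49/32)eps)

Let eps > 0. We want delta > 0 with 0 < |y + 1| < delta ⇒ |(-y + 8)/(y + 8) − (9/7)| < eps.
Combining over a common denominator, (-y + 8)/(y + 8) − (9/7) = [(-y + 8)·7 − 9·(y + 8)] / [7·(y + 8)] = -16(y + 1) / (7(y + 8)).
So |(-y + 8)/(y + 8) − (9/7)| = 16|y + 1| / (7·|y + 8|).
Require delta ≤ 7/2, so |y + 8| ≥ |7| − |y + 1| > 7 − 7/2 = 7/2.
Hence |(-y + 8)/(y + 8) − (9/7)| < 16|y + 1|/(7·(7/2)) = (32/49)|y + 1|, which is < eps once |y + 1| < (49/32)eps.
Take delta = min(7/2, (49/32)eps). Then 0 < |y + 1| < delta forces both bounds, so |(-y + 8)/(y + 8) − (9/7)| < eps.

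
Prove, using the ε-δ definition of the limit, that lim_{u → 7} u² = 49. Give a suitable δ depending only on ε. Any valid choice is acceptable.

δ = min(2, ε/16)

Fix ε > 0. We seek δ > 0 with 0 < |u − 7| < δ ⇒ |u² − 49| < ε.
Factor: u² − 49 = (u − 7)(u + 7), so |u² − 49| = |u − 7|·|u + 7|.
Impose δ ≤ 2 so that |u| < 9; then |u + 7| ≤ 16.
Hence |u² − 49| ≤ 16|u − 7|, which is < ε once |u − 7| < ε/16.
Take δ = min(2, ε/16). If 0 < |u − 7| < δ then both bounds hold and |u² − 49| ≤ 16|u − 7| < 16·(ε/16) = ε.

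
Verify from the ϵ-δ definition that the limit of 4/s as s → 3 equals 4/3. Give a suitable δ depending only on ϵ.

δ = min(3/2, (9/8)ϵ)

Let ϵ > 0. We seek δ > 0 such that 0 < |s − 3| < δ implies |4/s − (4/3)| < ϵ.
|4/s − (4/3)| = 4·|3 − s|/(3·|s|) = 4|s − 3|/(3|s|).
Restrict δ ≤ 3/2. Then |s − 3| < 3/2 gives |s| > 3/2, so 3|s| > 9/2.
Then |4/s − (4/3)| < 4|s − 3|/(9/2), which is < ϵ when |s − 3| < (9/8)ϵ.
Take δ = min(3/2, (9/8)ϵ). Then 0 < |s − 3| < δ gives both |s − 3| < 3/2 and |s − 3| < (9/8)ϵ, so |4/s − (4/3)| < ϵ.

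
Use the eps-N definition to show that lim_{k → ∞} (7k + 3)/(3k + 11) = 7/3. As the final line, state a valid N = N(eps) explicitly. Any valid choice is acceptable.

Fix eps > 0. For k ≥ 1, |(7k + 3)/(3k + 11) − (7/3)| = |-68|/(3(3k + 11)) = 68/(3(3k + 11)).
Since 3k + 11 ≥ 3k for k ≥ 1, this is ≤ 68/(3·3k) = (68/9)/k.
So |(7k + 3)/(3k + 11) − (7/3)| < eps whenever k > (68/9)/eps.
Take N = (68/9)/eps. If k > N then |(7k + 3)/(3k + 11) − (7/3)| ≤ (68/9)/k < eps.

N = (68/9)/eps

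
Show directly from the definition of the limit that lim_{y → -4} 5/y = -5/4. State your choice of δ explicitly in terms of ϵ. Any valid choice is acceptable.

Fix ϵ > 0. We seek δ > 0 such that 0 < |y + 4| < δ implies |5/y + 5/4| < ϵ.
|5/y + 5/4| = 5·|-4 − y|/(4·|y|) = 5|y + 4|/(4|y|).
Require δ ≤ 2 so that |y| > 4 − 2 = 2, hence 4|y| > 8.
Then |5/y + 5/4| < 5|y + 4|/8, which is < ϵ when |y + 4| < (8/5)ϵ.
Take δ = min(2, (8/5)ϵ). Then 0 < |y + 4| < δ gives both |y + 4| < 2 and |y + 4| < (8/5)ϵ, so |5/y + 5/4| < ϵ.

δ = min(2, (8/5)ϵ)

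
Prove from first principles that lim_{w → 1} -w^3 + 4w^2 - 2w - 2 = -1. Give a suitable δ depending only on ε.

δ = min(2, ε/19)

Let ε > 0. We want δ > 0 such that 0 < |w − 1| < δ implies |(-w^3 + 4w^2 - 2w - 2) + 1| < ε.
(-w^3 + 4w^2 - 2w - 2) + 1 = -w^3 + 4w^2 - 2w - 1 = (w − 1)(-w^2 + 3w + 1).
So |(-w^3 + 4w^2 - 2w - 2) + 1| = |w − 1|·|-w^2 + 3w + 1|.
Assume first that |w − 1| < 2, so |w| < 3. Then |-w^2 + 3w + 1| ≤ 3^2 + 3·3 + 1 = 19.
Hence |(-w^3 + 4w^2 - 2w - 2) + 1| ≤ 19|w − 1| < ε provided |w − 1| < ε/19.
Choosing δ = min(2, ε/19) ensures both conditions, hence |(-w^3 + 4w^2 - 2w - 2) + 1| < ε.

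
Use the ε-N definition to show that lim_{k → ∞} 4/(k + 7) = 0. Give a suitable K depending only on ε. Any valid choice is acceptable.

Let ε > 0 be given. For k ≥ 1, |4/(k + 7) − 0| = 4/(k + 7) ≤ 4/k.
We need 4/k < ε, i.e. k > 4/ε.
Take K = 4/ε. If k > K then |4/(k + 7)| ≤ 4/k < ε.

K = 4/ε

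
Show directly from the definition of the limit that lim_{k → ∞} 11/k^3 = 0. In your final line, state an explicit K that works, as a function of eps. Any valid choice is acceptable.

Suppose eps > 0. For k ≥ 1, |11/k^3 − 0| = 11/k^3.
11/k^3 < eps ⇔ k^3 > 11/eps ⇔ k > (11/eps)^{1/3}.
Take K = (11/eps)^{1/3}. Then k > K implies 11/k^3 < eps.

K = (11/eps)^{1/3}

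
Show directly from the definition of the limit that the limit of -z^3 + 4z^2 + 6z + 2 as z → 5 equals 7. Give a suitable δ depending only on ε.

Let ε > 0. We want δ > 0 such that 0 < |z − 5| < δ implies |(-z^3 + 4z^2 + 6z + 2) − 7| < ε.
(-z^3 + 4z^2 + 6z + 2) − 7 = -z^3 + 4z^2 + 6z - 5 = (z − 5)(-z^2 - z + 1).
So |(-z^3 + 4z^2 + 6z + 2) − 7| = |z − 5|·|-z^2 - z + 1|.
Require δ ≤ 2. Then |z − 5| < 2 gives |z| < 7, and by the triangle inequality |-z^2 - z + 1| ≤ 7^2 + 7 + 1 = 57.
Hence |(-z^3 + 4z^2 + 6z + 2) − 7| ≤ 57|z − 5| < ε provided |z − 5| < ε/57.
Choosing δ = min(2, ε/57) ensures both conditions, hence |(-z^3 + 4z^2 + 6z + 2) − 7| < ε.

δ = min(2, ε/57)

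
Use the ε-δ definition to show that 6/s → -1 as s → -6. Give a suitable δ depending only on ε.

δ = min(3, 3ε)

Let ε > 0 be given. We seek δ > 0 such that 0 < |s + 6| < δ implies |6/s + 1| < ε.
|6/s + 1| = 6·|-6 − s|/(6·|s|) = 6|s + 6|/(6|s|).
Restrict δ ≤ 3. Then |s + 6| < 3 gives |s| > 3, so 6|s| > 18.
Then |6/s + 1| < 6|s + 6|/18, which is < ε when |s + 6| < 3ε.
Take δ = min(3, 3ε). Then 0 < |s + 6| < δ gives both |s + 6| < 3 and |s + 6| < 3ε, so |6/s + 1| < ε.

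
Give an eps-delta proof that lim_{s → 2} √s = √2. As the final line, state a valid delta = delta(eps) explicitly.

Let eps > 0 be given. We want delta > 0 such that 0 < |s − 2| < delta implies |√s − √2| < eps.
Multiplying by the conjugate, |√s − √2| = |s − 2|/(√s + √2).
Restrict delta ≤ 2 so that |s − 2| < 2 forces s > 0, and then √s + √2 > √2.
Hence |√s − √2| < |s − 2|/√2, which is < eps once |s − 2| < √2·eps.
Take delta = min(2, √2·eps). If 0 < |s − 2| < delta then s > 0 and |√s − √2| < |s − 2|/√2 < eps.

delta = min(2, √2·eps)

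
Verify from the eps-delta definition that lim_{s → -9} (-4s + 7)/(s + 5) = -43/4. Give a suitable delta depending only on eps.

Fix eps > 0. We want delta > 0 with 0 < |s + 9| < delta ⇒ |(-4s + 7)/(s + 5) + 43/4| < eps.
Combining over a common denominator, (-4s + 7)/(s + 5) + 43/4 = [(-4s + 7)·(-4) − 43·(s + 5)] / [(-4)·(s + 5)] = -27(s + 9) / ((-4)(s + 5)).
So |(-4s + 7)/(s + 5) + 43/4| = 27|s + 9| / (4·|s + 5|).
Restrict delta ≤ 2. Then |s + 9| < 2 gives |s + 5| = |(s + 9) + (-4)| ≥ 4 − 2 = 2.
Hence |(-4s + 7)/(s + 5) + 43/4| < 27|s + 9|/(4·2) = (27/8)|s + 9|, which is < eps once |s + 9| < (8/27)eps.
Take delta = min(2, (8/27)eps). Then 0 < |s + 9| < delta forces both bounds, so |(-4s + 7)/(s + 5) + 43/4| < eps.

delta = min(2, (8/27)eps)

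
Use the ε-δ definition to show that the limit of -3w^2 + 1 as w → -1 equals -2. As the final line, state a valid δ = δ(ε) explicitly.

δ = min(1, ε/9)

Suppose ε > 0. We want δ > 0 such that 0 < |w + 1| < δ implies |(-3w^2 + 1) + 2| < ε.
(-3w^2 + 1) + 2 = -3w^2 + 3 = (w + 1)(-3w + 3).
So |(-3w^2 + 1) + 2| = |w + 1|·|-3w + 3|.
Require δ ≤ 1. Then |w + 1| < 1 gives |w| < 2, and by the triangle inequality |-3w + 3| ≤ 3·2 + 3 = 9.
Hence |(-3w^2 + 1) + 2| ≤ 9|w + 1| < ε provided |w + 1| < ε/9.
Choosing δ = min(1, ε/9) ensures both conditions, hence |(-3w^2 + 1) + 2| < ε.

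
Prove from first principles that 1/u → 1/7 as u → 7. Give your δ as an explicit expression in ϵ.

Suppose ϵ > 0. We seek δ > 0 such that 0 < |u − 7| < δ implies |1/u − (1/7)| < ϵ.
|1/u − (1/7)| = |7 − u|/(7·|u|) = |u − 7|/(7|u|).
Require δ ≤ 7/2 so that |u| > 7 − 7/2 = 7/2, hence 7|u| > 49/2.
Then |1/u − (1/7)| < |u − 7|/(49/2), which is < ϵ when |u − 7| < (49/2)ϵ.
Take δ = min(7/2, (49/2)ϵ). Then 0 < |u − 7| < δ gives both |u − 7| < 7/2 and |u − 7| < (49/2)ϵ, so |1/u − (1/7)| < ϵ.

δ = min(7/2, (49/2)ϵ)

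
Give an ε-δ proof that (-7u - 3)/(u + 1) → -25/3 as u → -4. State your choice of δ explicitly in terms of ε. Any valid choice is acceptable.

δ = min(3/2, (9/8)ε)

Let ε > 0 be given. We want δ > 0 with 0 < |u + 4| < δ ⇒ |(-7u - 3)/(u + 1) + 25/3| < ε.
Combining over a common denominator, (-7u - 3)/(u + 1) + 25/3 = [(-7u - 3)·(-3) − 25·(u + 1)] / [(-3)·(u + 1)] = -4(u + 4) / ((-3)(u + 1)).
So |(-7u - 3)/(u + 1) + 25/3| = 4|u + 4| / (3·|u + 1|).
Restrict δ ≤ 3/2. Then |u + 4| < 3/2 gives |u + 1| = |(u + 4) + (-3)| ≥ 3 − 3/2 = 3/2.
Hence |(-7u - 3)/(u + 1) + 25/3| < 4|u + 4|/(3·(3/2)) = (8/9)|u + 4|, which is < ε once |u + 4| < (9/8)ε.
Take δ = min(3/2, (9/8)ε). Then 0 < |u + 4| < δ forces both bounds, so |(-7u - 3)/(u + 1) + 25/3| < ε.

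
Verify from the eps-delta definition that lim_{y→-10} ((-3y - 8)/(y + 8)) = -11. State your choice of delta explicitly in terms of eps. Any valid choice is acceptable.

Suppose eps > 0. We want delta > 0 with 0 < |y + 10| < delta ⇒ |(-3y - 8)/(y + 8) + 11| < eps.
Combining over a common denominator, (-3y - 8)/(y + 8) + 11 = [(-3y - 8)·(-2) − 22·(y + 8)] / [(-2)·(y + 8)] = -16(y + 10) / ((-2)(y + 8)).
So |(-3y - 8)/(y + 8) + 11| = 16|y + 10| / (2·|y + 8|).
Restrict delta ≤ 1. Then |y + 10| < 1 gives |y + 8| = |(y + 10) + (-2)| ≥ 2 − 1 = 1.
Hence |(-3y - 8)/(y + 8) + 11| < 16|y + 10|/(2·1) = 8|y + 10|, which is < eps once |y + 10| < (1/8)eps.
Take delta = min(1, (1/8)eps). Then 0 < |y + 10| < delta forces both bounds, so |(-3y - 8)/(y + 8) + 11| < eps.

delta = min(1, (1/8)eps)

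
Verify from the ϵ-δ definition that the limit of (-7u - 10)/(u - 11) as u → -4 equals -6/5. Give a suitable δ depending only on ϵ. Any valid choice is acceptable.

Suppose ϵ > 0. We want δ > 0 with 0 < |u + 4| < δ ⇒ |(-7u - 10)/(u - 11) + 6/5| < ϵ.
Combining over a common denominator, (-7u - 10)/(u - 11) + 6/5 = [(-7u - 10)·(-15) − 18·(u - 11)] / [(-15)·(u - 11)] = 87(u + 4) / ((-15)(u - 11)).
So |(-7u - 10)/(u - 11) + 6/5| = 87|u + 4| / (15·|u − 11|).
Restrict δ ≤ 15/2. Then |u + 4| < 15/2 gives |u − 11| = |(u + 4) + (-15)| ≥ 15 − 15/2 = 15/2.
Hence |(-7u - 10)/(u - 11) + 6/5| < 87|u + 4|/(15·(15/2)) = (58/75)|u + 4|, which is < ϵ once |u + 4| < (75/58)ϵ.
Take δ = min(15/2, (75/58)ϵ). Then 0 < |u + 4| < δ forces both bounds, so |(-7u - 10)/(u - 11) + 6/5| < ϵ.

δ = min(15/2, (75/58)ϵ)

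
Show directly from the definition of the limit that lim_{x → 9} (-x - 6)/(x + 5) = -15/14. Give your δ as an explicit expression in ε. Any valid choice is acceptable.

Let ε > 0 be given. We want δ > 0 with 0 < |x − 9| < δ ⇒ |(-x - 6)/(x + 5) + 15/14| < ε.
Combining over a common denominator, (-x - 6)/(x + 5) + 15/14 = [(-x - 6)·14 − (-15)·(x + 5)] / [14·(x + 5)] = 1(x − 9) / (14(x + 5)).
So |(-x - 6)/(x + 5) + 15/14| = |x − 9| / (14·|x + 5|).
Restrict δ ≤ 7. Then |x − 9| < 7 gives |x + 5| = |(x − 9) + 14| ≥ 14 − 7 = 7.
Hence |(-x - 6)/(x + 5) + 15/14| < |x − 9|/(14·7) = (1/98)|x − 9|, which is < ε once |x − 9| < 98ε.
Take δ = min(7, 98ε). Then 0 < |x − 9| < δ forces both bounds, so |(-x - 6)/(x + 5) + 15/14| < ε.

δ = min(7, 98ε)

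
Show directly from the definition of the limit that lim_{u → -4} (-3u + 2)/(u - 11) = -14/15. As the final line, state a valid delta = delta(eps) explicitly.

Let eps > 0 be given. We want delta > 0 with 0 < |u + 4| < delta ⇒ |(-3u + 2)/(u - 11) + 14/15| < eps.
Combining over a common denominator, (-3u + 2)/(u - 11) + 14/15 = [(-3u + 2)·(-15) − 14·(u - 11)] / [(-15)·(u - 11)] = 31(u + 4) / ((-15)(u - 11)).
So |(-3u + 2)/(u - 11) + 14/15| = 31|u + 4| / (15·|u − 11|).
Require delta ≤ 15/2, so |u − 11| ≥ |-15| − |u + 4| > 15 − 15/2 = 15/2.
Hence |(-3u + 2)/(u - 11) + 14/15| < 31|u + 4|/(15·(15/2)) = (62/225)|u + 4|, which is < eps once |u + 4| < (225/62)eps.
Take delta = min(15/2, (225/62)eps). Then 0 < |u + 4| < delta forces both bounds, so |(-3u + 2)/(u - 11) + 14/15| < eps.

delta = min(15/2, (225/62)eps)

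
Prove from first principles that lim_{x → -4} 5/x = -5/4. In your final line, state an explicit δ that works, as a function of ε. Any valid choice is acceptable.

δ = min(2, (8/5)ε)

Suppose ε > 0. We seek δ > 0 such that 0 < |x + 4| < δ implies |5/x + 5/4| < ε.
|5/x + 5/4| = 5·|-4 − x|/(4·|x|) = 5|x + 4|/(4|x|).
Require δ ≤ 2 so that |x| > 4 − 2 = 2, hence 4|x| > 8.
Then |5/x + 5/4| < 5|x + 4|/8, which is < ε when |x + 4| < (8/5)ε.
Take δ = min(2, (8/5)ε). Then 0 < |x + 4| < δ gives both |x + 4| < 2 and |x + 4| < (8/5)ε, so |5/x + 5/4| < ε.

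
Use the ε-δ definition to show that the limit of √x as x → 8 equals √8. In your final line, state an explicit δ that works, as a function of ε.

δ = min(8, √8·ε)

Suppose ε > 0. We want δ > 0 such that 0 < |x − 8| < δ implies |√x − √8| < ε.
Multiplying by the conjugate, |√x − √8| = |x − 8|/(√x + √8).
Restrict δ ≤ 8 so that |x − 8| < 8 forces x > 0, and then √x + √8 > √8.
Hence |√x − √8| < |x − 8|/√8, which is < ε once |x − 8| < √8·ε.
Take δ = min(8, √8·ε). If 0 < |x − 8| < δ then x > 0 and |√x − √8| < |x − 8|/√8 < ε.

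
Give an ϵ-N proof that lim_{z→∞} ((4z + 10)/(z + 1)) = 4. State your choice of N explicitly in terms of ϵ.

Let ϵ > 0. We seek N > 0 such that z > N implies |(4z + 10)/(z + 1) − 4| < ϵ.
(4z + 10)/(z + 1) − 4 = ((4z + 10) − 4(z + 1)) / ((z + 1)) = 6/((z + 1)).
For z > 0 we have z + 1 > z, so |(4z + 10)/(z + 1) − 4| = 6/((z + 1)) < 6/(z) = 6/z.
Thus |(4z + 10)/(z + 1) − 4| < ϵ whenever z > 6/ϵ.
Take N = 6/ϵ. If z > N then |(4z + 10)/(z + 1) − 4| < 6/z < ϵ.

N = 6/ϵ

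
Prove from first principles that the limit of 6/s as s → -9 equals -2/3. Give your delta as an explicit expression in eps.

delta = min(9/2, (27/4)eps)

Let eps > 0. We seek delta > 0 such that 0 < |s + 9| < delta implies |6/s + 2/3| < eps.
|6/s + 2/3| = 6·|-9 − s|/(9·|s|) = 6|s + 9|/(9|s|).
Require delta ≤ 9/2 so that |s| > 9 − 9/2 = 9/2, hence 9|s| > 81/2.
Then |6/s + 2/3| < 6|s + 9|/(81/2), which is < eps when |s + 9| < (27/4)eps.
Take delta = min(9/2, (27/4)eps). Then 0 < |s + 9| < delta gives both |s + 9| < 9/2 and |s + 9| < (27/4)eps, so |6/s + 2/3| < eps.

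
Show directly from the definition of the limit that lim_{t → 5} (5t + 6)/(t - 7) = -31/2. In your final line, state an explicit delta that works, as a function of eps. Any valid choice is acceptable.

Let eps > 0 be given. We want delta > 0 with 0 < |t − 5| < delta ⇒ |(5t + 6)/(t - 7) + 31/2| < eps.
Combining over a common denominator, (5t + 6)/(t - 7) + 31/2 = [(5t + 6)·(-2) − 31·(t - 7)] / [(-2)·(t - 7)] = -41(t − 5) / ((-2)(t - 7)).
So |(5t + 6)/(t - 7) + 31/2| = 41|t − 5| / (2·|t − 7|).
Require delta ≤ 1, so |t − 7| ≥ |-2| − |t − 5| > 2 − 1 = 1.
Hence |(5t + 6)/(t - 7) + 31/2| < 41|t − 5|/(2·1) = (41/2)|t − 5|, which is < eps once |t − 5| < (2/41)eps.
Take delta = min(1, (2/41)eps). Then 0 < |t − 5| < delta forces both bounds, so |(5t + 6)/(t - 7) + 31/2| < eps.

delta = min(1, (2/41)eps)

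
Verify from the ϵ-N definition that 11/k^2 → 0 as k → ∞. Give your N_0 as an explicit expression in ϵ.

N_0 = (11/ϵ)^{1/2}

Let ϵ > 0. For k ≥ 1, |11/k^2 − 0| = 11/k^2.
11/k^2 < ϵ ⇔ k^2 > 11/ϵ ⇔ k > (11/ϵ)^{1/2}.
Take N_0 = (11/ϵ)^{1/2}. Then k > N_0 implies 11/k^2 < ϵ.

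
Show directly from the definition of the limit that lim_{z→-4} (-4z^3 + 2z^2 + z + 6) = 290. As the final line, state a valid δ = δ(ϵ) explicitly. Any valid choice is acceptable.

δ = min(2, ϵ/323)

Let ϵ > 0. We want δ > 0 such that 0 < |z + 4| < δ implies |(-4z^3 + 2z^2 + z + 6) − 290| < ϵ.
(-4z^3 + 2z^2 + z + 6) − 290 = -4z^3 + 2z^2 + z - 284 = (z + 4)(-4z^2 + 18z - 71).
So |(-4z^3 + 2z^2 + z + 6) − 290| = |z + 4|·|-4z^2 + 18z - 71|.
Assume first that |z + 4| < 2, so |z| < 6. Then |-4z^2 + 18z - 71| ≤ 4·6^2 + 18·6 + 71 = 323.
Hence |(-4z^3 + 2z^2 + z + 6) − 290| ≤ 323|z + 4| < ϵ provided |z + 4| < ϵ/323.
Choosing δ = min(2, ϵ/323) ensures both conditions, hence |(-4z^3 + 2z^2 + z + 6) − 290| < ϵ.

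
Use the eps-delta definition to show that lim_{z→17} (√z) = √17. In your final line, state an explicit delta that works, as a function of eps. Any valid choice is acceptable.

delta = min(17, √17·eps)

Fix eps > 0. We want delta > 0 such that 0 < |z − 17| < delta implies |√z − √17| < eps.
Rationalise: √z − √17 = (z − 17)/(√z + √17), so |√z − √17| = |z − 17|/(√z + √17).
Restrict delta ≤ 17 so that |z − 17| < 17 forces z > 0, and then √z + √17 > √17.
Hence |√z − √17| < |z − 17|/√17, which is < eps once |z − 17| < √17·eps.
Take delta = min(17, √17·eps). If 0 < |z − 17| < delta then z > 0 and |√z − √17| < |z − 17|/√17 < eps.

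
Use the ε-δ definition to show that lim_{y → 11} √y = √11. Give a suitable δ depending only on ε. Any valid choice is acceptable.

Suppose ε > 0. We want δ > 0 such that 0 < |y − 11| < δ implies |√y − √11| < ε.
Rationalise: √y − √11 = (y − 11)/(√y + √11), so |√y − √11| = |y − 11|/(√y + √11).
Restrict δ ≤ 11 so that |y − 11| < 11 forces y > 0, and then √y + √11 > √11.
Hence |√y − √11| < |y − 11|/√11, which is < ε once |y − 11| < √11·ε.
Take δ = min(11, √11·ε). If 0 < |y − 11| < δ then y > 0 and |√y − √11| < |y − 11|/√11 < ε.

δ = min(11, √11·ε)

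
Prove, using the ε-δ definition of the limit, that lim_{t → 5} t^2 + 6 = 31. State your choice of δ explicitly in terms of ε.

Suppose ε > 0. We want δ > 0 such that 0 < |t − 5| < δ implies |(t^2 + 6) − 31| < ε.
(t^2 + 6) − 31 = t^2 - 25 = (t − 5)(t + 5).
So |(t^2 + 6) − 31| = |t − 5|·|t + 5|.
Assume first that |t − 5| < 1, so |t| < 6. Then |t + 5| ≤ 6 + 5 = 11.
Hence |(t^2 + 6) − 31| ≤ 11|t − 5| < ε provided |t − 5| < ε/11.
Take δ = min(1, ε/11). Then 0 < |t − 5| < δ gives both |t − 5| < 1 and |t − 5| < ε/11, so |(t^2 + 6) − 31| < ε.

δ = min(1, ε/11)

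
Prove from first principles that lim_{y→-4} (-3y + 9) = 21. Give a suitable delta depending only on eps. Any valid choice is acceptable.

delta = eps/3

Suppose eps > 0. We need delta > 0 so that 0 < |y + 4| < delta implies |(-3y + 9) − 21| < eps.
|(-3y + 9) − 21| = |-3y - 12| = 3|y + 4|.
So 3|y + 4| < eps exactly when |y + 4| < eps/3.
Choosing delta = eps/3 gives |(-3y + 9) − 21| = 3|y + 4| < eps whenever |y + 4| < delta.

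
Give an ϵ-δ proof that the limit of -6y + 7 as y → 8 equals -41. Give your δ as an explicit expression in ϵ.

δ = ϵ/6

Fix ϵ > 0. We need δ > 0 so that 0 < |y − 8| < δ implies |(-6y + 7) + 41| < ϵ.
Since (-6y + 7) + 41 = -6(y − 8), we have |(-6y + 7) + 41| = 6|y − 8|.
Thus it suffices that |y − 8| < ϵ/6.
Choosing δ = ϵ/6 gives |(-6y + 7) + 41| = 6|y − 8| < ϵ whenever |y − 8| < δ.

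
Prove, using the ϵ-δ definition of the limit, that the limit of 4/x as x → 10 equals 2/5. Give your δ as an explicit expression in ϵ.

δ = min(5, (25/2)ϵ)

Suppose ϵ > 0. We seek δ > 0 such that 0 < |x − 10| < δ implies |4/x − (2/5)| < ϵ.
|4/x − (2/5)| = 4·|10 − x|/(10·|x|) = 4|x − 10|/(10|x|).
Require δ ≤ 5 so that |x| > 10 − 5 = 5, hence 10|x| > 50.
Then |4/x − (2/5)| < 4|x − 10|/50, which is < ϵ when |x − 10| < (25/2)ϵ.
Take δ = min(5, (25/2)ϵ). Then 0 < |x − 10| < δ gives both |x − 10| < 5 and |x − 10| < (25/2)ϵ, so |4/x − (2/5)| < ϵ.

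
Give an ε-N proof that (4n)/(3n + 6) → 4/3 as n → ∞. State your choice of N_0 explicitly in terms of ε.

N_0 = (8/3)/ε

Let ε > 0 be given. For n ≥ 1, |(4n)/(3n + 6) − (4/3)| = |-24|/(3(3n + 6)) = 24/(3(3n + 6)).
Since 3n + 6 ≥ 3n for n ≥ 1, this is ≤ 24/(3·3n) = (8/3)/n.
So |(4n)/(3n + 6) − (4/3)| < ε whenever n > (8/3)/ε.
Take N_0 = (8/3)/ε. If n > N_0 then |(4n)/(3n + 6) − (4/3)| ≤ (8/3)/n < ε.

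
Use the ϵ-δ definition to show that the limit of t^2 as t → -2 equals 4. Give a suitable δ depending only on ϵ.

Suppose ϵ > 0. We seek δ > 0 with 0 < |t + 2| < δ ⇒ |t^2 − 4| < ϵ.
Factor: t^2 − 4 = (t + 2)(t - 2), so |t^2 − 4| = |t + 2|·|t - 2|.
Restrict δ ≤ 2. Then |t + 2| < 2 gives |t| < 4, so by the triangle inequality |t - 2| ≤ 4 + 2 = 6.
Hence |t^2 − 4| ≤ 6|t + 2|, which is < ϵ once |t + 2| < ϵ/6.
Take δ = min(2, ϵ/6). If 0 < |t + 2| < δ then both bounds hold and |t^2 − 4| ≤ 6|t + 2| < 6·(ϵ/6) = ϵ.

δ = min(2, ϵ/6)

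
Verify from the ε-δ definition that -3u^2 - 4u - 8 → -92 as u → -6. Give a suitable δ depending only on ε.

δ = min(1, ε/35)

Let ε > 0. We want δ > 0 such that 0 < |u + 6| < δ implies |(-3u^2 - 4u - 8) + 92| < ε.
(-3u^2 - 4u - 8) + 92 = -3u^2 - 4u + 84 = (u + 6)(-3u + 14).
So |(-3u^2 - 4u - 8) + 92| = |u + 6|·|-3u + 14|.
Assume first that |u + 6| < 1, so |u| < 7. Then |-3u + 14| ≤ 3·7 + 14 = 35.
Hence |(-3u^2 - 4u - 8) + 92| ≤ 35|u + 6| < ε provided |u + 6| < ε/35.
Take δ = min(1, ε/35). Then 0 < |u + 6| < δ gives both |u + 6| < 1 and |u + 6| < ε/35, so |(-3u^2 - 4u - 8) + 92| < ε.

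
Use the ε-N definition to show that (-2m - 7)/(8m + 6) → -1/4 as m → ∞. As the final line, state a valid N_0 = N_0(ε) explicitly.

Let ε > 0. For m ≥ 1, |(-2m - 7)/(8m + 6) + 1/4| = |-44|/(8(8m + 6)) = 44/(8(8m + 6)).
Since 8m + 6 ≥ 8m for m ≥ 1, this is ≤ 44/(8·8m) = (11/16)/m.
So |(-2m - 7)/(8m + 6) + 1/4| < ε whenever m > (11/16)/ε.
Take N_0 = (11/16)/ε. If m > N_0 then |(-2m - 7)/(8m + 6) + 1/4| ≤ (11/16)/m < ε.

N_0 = (11/16)/ε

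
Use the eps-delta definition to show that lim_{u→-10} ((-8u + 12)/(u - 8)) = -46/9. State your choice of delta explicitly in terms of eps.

Suppose eps > 0. We want delta > 0 with 0 < |u + 10| < delta ⇒ |(-8u + 12)/(u - 8) + 46/9| < eps.
Combining over a common denominator, (-8u + 12)/(u - 8) + 46/9 = [(-8u + 12)·(-18) − 92·(u - 8)] / [(-18)·(u - 8)] = 52(u + 10) / ((-18)(u - 8)).
So |(-8u + 12)/(u - 8) + 46/9| = 52|u + 10| / (18·|u − 8|).
Restrict delta ≤ 9. Then |u + 10| < 9 gives |u − 8| = |(u + 10) + (-18)| ≥ 18 − 9 = 9.
Hence |(-8u + 12)/(u - 8) + 46/9| < 52|u + 10|/(18·9) = (26/81)|u + 10|, which is < eps once |u + 10| < (81/26)eps.
Take delta = min(9, (81/26)eps). Then 0 < |u + 10| < delta forces both bounds, so |(-8u + 12)/(u - 8) + 46/9| < eps.

delta = min(9, (81/26)eps)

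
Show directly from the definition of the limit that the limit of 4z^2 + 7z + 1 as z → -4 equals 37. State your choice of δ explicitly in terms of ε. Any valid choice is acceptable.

δ = min(2, ε/33)

Let ε > 0. We want δ > 0 such that 0 < |z + 4| < δ implies |(4z^2 + 7z + 1) − 37| < ε.
(4z^2 + 7z + 1) − 37 = 4z^2 + 7z - 36 = (z + 4)(4z - 9).
So |(4z^2 + 7z + 1) − 37| = |z + 4|·|4z - 9|.
Assume first that |z + 4| < 2, so |z| < 6. Then |4z - 9| ≤ 4·6 + 9 = 33.
Hence |(4z^2 + 7z + 1) − 37| ≤ 33|z + 4| < ε provided |z + 4| < ε/33.
Take δ = min(2, ε/33). Then 0 < |z + 4| < δ gives both |z + 4| < 2 and |z + 4| < ε/33, so |(4z^2 + 7z + 1) − 37| < ε.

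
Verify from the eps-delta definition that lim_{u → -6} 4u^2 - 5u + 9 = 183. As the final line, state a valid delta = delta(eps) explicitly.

Suppose eps > 0. We want delta > 0 such that 0 < |u + 6| < delta implies |(4u^2 - 5u + 9) − 183| < eps.
(4u^2 - 5u + 9) − 183 = 4u^2 - 5u - 174 = (u + 6)(4u - 29).
So |(4u^2 - 5u + 9) − 183| = |u + 6|·|4u - 29|.
Assume first that |u + 6| < 1, so |u| < 7. Then |4u - 29| ≤ 4·7 + 29 = 57.
Hence |(4u^2 - 5u + 9) − 183| ≤ 57|u + 6| < eps provided |u + 6| < eps/57.
Choosing delta = min(1, eps/57) ensures both conditions, hence |(4u^2 - 5u + 9) − 183| < eps.

delta = min(1, eps/57)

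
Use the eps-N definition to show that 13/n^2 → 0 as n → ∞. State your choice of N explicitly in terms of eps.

N = (13/eps)^{1/2}

Let eps > 0. For n ≥ 1, |13/n^2 − 0| = 13/n^2.
13/n^2 < eps ⇔ n^2 > 13/eps ⇔ n > (13/eps)^{1/2}.
Take N = (13/eps)^{1/2}. Then n > N implies 13/n^2 < eps.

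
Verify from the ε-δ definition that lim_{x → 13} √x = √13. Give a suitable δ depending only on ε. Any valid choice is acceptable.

Fix ε > 0. We want δ > 0 such that 0 < |x − 13| < δ implies |√x − √13| < ε.
Multiplying by the conjugate, |√x − √13| = |x − 13|/(√x + √13).
Restrict δ ≤ 13 so that |x − 13| < 13 forces x > 0, and then √x + √13 > √13.
Hence |√x − √13| < |x − 13|/√13, which is < ε once |x − 13| < √13·ε.
Take δ = min(13, √13·ε). If 0 < |x − 13| < δ then x > 0 and |√x − √13| < |x − 13|/√13 < ε.

δ = min(13, √13·ε)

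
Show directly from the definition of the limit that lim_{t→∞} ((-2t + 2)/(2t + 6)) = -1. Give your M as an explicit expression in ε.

M = 4/ε

Fix ε > 0. We seek M > 0 such that t > M implies |(-2t + 2)/(2t + 6) + 1| < ε.
(-2t + 2)/(2t + 6) + 1 = (2(-2t + 2) − (-2)(2t + 6)) / (2(2t + 6)) = 16/(2(2t + 6)).
For t > 0 we have 2t + 6 > 2t, so |(-2t + 2)/(2t + 6) + 1| = 16/(2(2t + 6)) < 16/(2·2t) = 4/t.
Thus |(-2t + 2)/(2t + 6) + 1| < ε whenever t > 4/ε.
Take M = 4/ε. If t > M then |(-2t + 2)/(2t + 6) + 1| < 4/t < ε.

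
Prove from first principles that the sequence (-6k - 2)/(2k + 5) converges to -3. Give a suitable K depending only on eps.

K = (13/2)/eps

Fix eps > 0. For k ≥ 1, |(-6k - 2)/(2k + 5) + 3| = |26|/(2(2k + 5)) = 26/(2(2k + 5)).
Since 2k + 5 ≥ 2k for k ≥ 1, this is ≤ 26/(2·2k) = (13/2)/k.
So |(-6k - 2)/(2k + 5) + 3| < eps whenever k > (13/2)/eps.
Take K = (13/2)/eps. If k > K then |(-6k - 2)/(2k + 5) + 3| ≤ (13/2)/k < eps.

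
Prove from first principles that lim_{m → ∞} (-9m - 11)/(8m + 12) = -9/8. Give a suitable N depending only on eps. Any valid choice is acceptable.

N = (5/16)/eps

Fix eps > 0. For m ≥ 1, |(-9m - 11)/(8m + 12) + 9/8| = |20|/(8(8m + 12)) = 20/(8(8m + 12)).
Since 8m + 12 ≥ 8m for m ≥ 1, this is ≤ 20/(8·8m) = (5/16)/m.
So |(-9m - 11)/(8m + 12) + 9/8| < eps whenever m > (5/16)/eps.
Take N = (5/16)/eps. If m > N then |(-9m - 11)/(8m + 12) + 9/8| ≤ (5/16)/m < eps.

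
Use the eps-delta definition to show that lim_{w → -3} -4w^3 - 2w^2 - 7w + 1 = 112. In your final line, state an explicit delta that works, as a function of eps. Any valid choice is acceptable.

Let eps > 0 be given. We want delta > 0 such that 0 < |w + 3| < delta implies |(-4w^3 - 2w^2 - 7w + 1) − 112| < eps.
(-4w^3 - 2w^2 - 7w + 1) − 112 = -4w^3 - 2w^2 - 7w - 111 = (w + 3)(-4w^2 + 10w - 37).
So |(-4w^3 - 2w^2 - 7w + 1) − 112| = |w + 3|·|-4w^2 + 10w - 37|.
Assume first that |w + 3| < 1, so |w| < 4. Then |-4w^2 + 10w - 37| ≤ 4·4^2 + 10·4 + 37 = 141.
Hence |(-4w^3 - 2w^2 - 7w + 1) − 112| ≤ 141|w + 3| < eps provided |w + 3| < eps/141.
Take delta = min(1, eps/141). Then 0 < |w + 3| < delta gives both |w + 3| < 1 and |w + 3| < eps/141, so |(-4w^3 - 2w^2 - 7w + 1) − 112| < eps.

delta = min(1, eps/141)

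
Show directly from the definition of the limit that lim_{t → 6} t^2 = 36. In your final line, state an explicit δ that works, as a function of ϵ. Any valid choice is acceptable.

δ = min(1, ϵ/13)

Let ϵ > 0 be given. We seek δ > 0 with 0 < |t − 6| < δ ⇒ |t^2 − 36| < ϵ.
Factor: t^2 − 36 = (t − 6)(t + 6), so |t^2 − 36| = |t − 6|·|t + 6|.
Impose δ ≤ 1 so that |t| < 7; then |t + 6| ≤ 13.
Hence |t^2 − 36| ≤ 13|t − 6|, which is < ϵ once |t − 6| < ϵ/13.
Take δ = min(1, ϵ/13). If 0 < |t − 6| < δ then both bounds hold and |t^2 − 36| ≤ 13|t − 6| < 13·(ϵ/13) = ϵ.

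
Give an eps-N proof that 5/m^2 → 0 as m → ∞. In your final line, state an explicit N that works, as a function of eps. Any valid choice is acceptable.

Suppose eps > 0. For m ≥ 1, |5/m^2 − 0| = 5/m^2.
5/m^2 < eps ⇔ m^2 > 5/eps ⇔ m > (5/eps)^{1/2}.
Take N = (5/eps)^{1/2}. Then m > N implies 5/m^2 < eps.

N = (5/eps)^{1/2}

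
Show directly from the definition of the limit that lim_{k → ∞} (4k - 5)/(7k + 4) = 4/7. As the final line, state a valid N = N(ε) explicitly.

N = (51/49)/ε

Fix ε > 0. For k ≥ 1, |(4k - 5)/(7k + 4) − (4/7)| = |-51|/(7(7k + 4)) = 51/(7(7k + 4)).
Since 7k + 4 ≥ 7k for k ≥ 1, this is ≤ 51/(7·7k) = (51/49)/k.
So |(4k - 5)/(7k + 4) − (4/7)| < ε whenever k > (51/49)/ε.
Take N = (51/49)/ε. If k > N then |(4k - 5)/(7k + 4) − (4/7)| ≤ (51/49)/k < ε.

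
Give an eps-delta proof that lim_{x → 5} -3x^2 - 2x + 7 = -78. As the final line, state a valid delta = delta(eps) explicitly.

delta = min(1, eps/35)

Let eps > 0. We want delta > 0 such that 0 < |x − 5| < delta implies |(-3x^2 - 2x + 7) + 78| < eps.
(-3x^2 - 2x + 7) + 78 = -3x^2 - 2x + 85 = (x − 5)(-3x - 17).
So |(-3x^2 - 2x + 7) + 78| = |x − 5|·|-3x - 17|.
Require delta ≤ 1. Then |x − 5| < 1 gives |x| < 6, and by the triangle inequality |-3x - 17| ≤ 3·6 + 17 = 35.
Hence |(-3x^2 - 2x + 7) + 78| ≤ 35|x − 5| < eps provided |x − 5| < eps/35.
Take delta = min(1, eps/35). Then 0 < |x − 5| < delta gives both |x − 5| < 1 and |x − 5| < eps/35, so |(-3x^2 - 2x + 7) + 78| < eps.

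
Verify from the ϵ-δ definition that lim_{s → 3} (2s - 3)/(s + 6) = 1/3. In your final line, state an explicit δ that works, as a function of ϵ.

δ = min(9/2, (27/10)ϵ)

Fix ϵ > 0. We want δ > 0 with 0 < |s − 3| < δ ⇒ |(2s - 3)/(s + 6) − (1/3)| < ϵ.
Combining over a common denominator, (2s - 3)/(s + 6) − (1/3) = [(2s - 3)·9 − 3·(s + 6)] / [9·(s + 6)] = 15(s − 3) / (9(s + 6)).
So |(2s - 3)/(s + 6) − (1/3)| = 15|s − 3| / (9·|s + 6|).
Require δ ≤ 9/2, so |s + 6| ≥ |9| − |s − 3| > 9 − 9/2 = 9/2.
Hence |(2s - 3)/(s + 6) − (1/3)| < 15|s − 3|/(9·(9/2)) = (10/27)|s − 3|, which is < ϵ once |s − 3| < (27/10)ϵ.
Take δ = min(9/2, (27/10)ϵ). Then 0 < |s − 3| < δ forces both bounds, so |(2s - 3)/(s + 6) − (1/3)| < ϵ.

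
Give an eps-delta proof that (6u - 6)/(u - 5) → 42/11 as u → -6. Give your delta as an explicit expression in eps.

Let eps > 0. We want delta > 0 with 0 < |u + 6| < delta ⇒ |(6u - 6)/(u - 5) − (42/11)| < eps.
Combining over a common denominator, (6u - 6)/(u - 5) − (42/11) = [(6u - 6)·(-11) − (-42)·(u - 5)] / [(-11)·(u - 5)] = -24(u + 6) / ((-11)(u - 5)).
So |(6u - 6)/(u - 5) − (42/11)| = 24|u + 6| / (11·|u − 5|).
Restrict delta ≤ 11/2. Then |u + 6| < 11/2 gives |u − 5| = |(u + 6) + (-11)| ≥ 11 − 11/2 = 11/2.
Hence |(6u - 6)/(u - 5) − (42/11)| < 24|u + 6|/(11·(11/2)) = (48/121)|u + 6|, which is < eps once |u + 6| < (121/48)eps.
Take delta = min(11/2, (121/48)eps). Then 0 < |u + 6| < delta forces both bounds, so |(6u - 6)/(u - 5) − (42/11)| < eps.

delta = min(11/2, (121/48)eps)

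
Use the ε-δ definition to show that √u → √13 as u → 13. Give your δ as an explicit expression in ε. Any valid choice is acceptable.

δ = min(13, √13·ε)

Let ε > 0 be given. We want δ > 0 such that 0 < |u − 13| < δ implies |√u − √13| < ε.
Rationalise: √u − √13 = (u − 13)/(√u + √13), so |√u − √13| = |u − 13|/(√u + √13).
Restrict δ ≤ 13 so that |u − 13| < 13 forces u > 0, and then √u + √13 > √13.
Hence |√u − √13| < |u − 13|/√13, which is < ε once |u − 13| < √13·ε.
Take δ = min(13, √13·ε). If 0 < |u − 13| < δ then u > 0 and |√u − √13| < |u − 13|/√13 < ε.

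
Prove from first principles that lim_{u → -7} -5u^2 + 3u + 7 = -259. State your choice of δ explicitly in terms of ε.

Fix ε > 0. We want δ > 0 such that 0 < |u + 7| < δ implies |(-5u^2 + 3u + 7) + 259| < ε.
(-5u^2 + 3u + 7) + 259 = -5u^2 + 3u + 266 = (u + 7)(-5u + 38).
So |(-5u^2 + 3u + 7) + 259| = |u + 7|·|-5u + 38|.
Require δ ≤ 1. Then |u + 7| < 1 gives |u| < 8, and by the triangle inequality |-5u + 38| ≤ 5·8 + 38 = 78.
Hence |(-5u^2 + 3u + 7) + 259| ≤ 78|u + 7| < ε provided |u + 7| < ε/78.
Choosing δ = min(1, ε/78) ensures both conditions, hence |(-5u^2 + 3u + 7) + 259| < ε.

δ = min(1, ε/78)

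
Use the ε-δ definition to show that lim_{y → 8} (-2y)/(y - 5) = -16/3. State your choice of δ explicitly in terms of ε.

δ = min(3/2, (9/20)ε)

Let ε > 0. We want δ > 0 with 0 < |y − 8| < δ ⇒ |(-2y)/(y - 5) + 16/3| < ε.
Combining over a common denominator, (-2y)/(y - 5) + 16/3 = [(-2y)·3 − (-16)·(y - 5)] / [3·(y - 5)] = 10(y − 8) / (3(y - 5)).
So |(-2y)/(y - 5) + 16/3| = 10|y − 8| / (3·|y − 5|).
Restrict δ ≤ 3/2. Then |y − 8| < 3/2 gives |y − 5| = |(y − 8) + 3| ≥ 3 − 3/2 = 3/2.
Hence |(-2y)/(y - 5) + 16/3| < 10|y − 8|/(3·(3/2)) = (20/9)|y − 8|, which is < ε once |y − 8| < (9/20)ε.
Take δ = min(3/2, (9/20)ε). Then 0 < |y − 8| < δ forces both bounds, so |(-2y)/(y - 5) + 16/3| < ε.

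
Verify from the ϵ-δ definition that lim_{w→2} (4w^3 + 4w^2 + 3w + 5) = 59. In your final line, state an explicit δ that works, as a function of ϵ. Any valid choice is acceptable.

δ = min(1, ϵ/99)

Fix ϵ > 0. We want δ > 0 such that 0 < |w − 2| < δ implies |(4w^3 + 4w^2 + 3w + 5) − 59| < ϵ.
(4w^3 + 4w^2 + 3w + 5) − 59 = 4w^3 + 4w^2 + 3w - 54 = (w − 2)(4w^2 + 12w + 27).
So |(4w^3 + 4w^2 + 3w + 5) − 59| = |w − 2|·|4w^2 + 12w + 27|.
Assume first that |w − 2| < 1, so |w| < 3. Then |4w^2 + 12w + 27| ≤ 4·3^2 + 12·3 + 27 = 99.
Hence |(4w^3 + 4w^2 + 3w + 5) − 59| ≤ 99|w − 2| < ϵ provided |w − 2| < ϵ/99.
Choosing δ = min(1, ϵ/99) ensures both conditions, hence |(4w^3 + 4w^2 + 3w + 5) − 59| < ϵ.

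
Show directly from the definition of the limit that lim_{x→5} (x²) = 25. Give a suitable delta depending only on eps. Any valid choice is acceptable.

Suppose eps > 0. We seek delta > 0 with 0 < |x − 5| < delta ⇒ |x² − 25| < eps.
Factor: x² − 25 = (x − 5)(x + 5), so |x² − 25| = |x − 5|·|x + 5|.
Impose delta ≤ 2 so that |x| < 7; then |x + 5| ≤ 12.
Hence |x² − 25| ≤ 12|x − 5|, which is < eps once |x − 5| < eps/12.
Take delta = min(2, eps/12). If 0 < |x − 5| < delta then both bounds hold and |x² − 25| ≤ 12|x − 5| < 12·(eps/12) = eps.

delta = min(2, eps/12)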